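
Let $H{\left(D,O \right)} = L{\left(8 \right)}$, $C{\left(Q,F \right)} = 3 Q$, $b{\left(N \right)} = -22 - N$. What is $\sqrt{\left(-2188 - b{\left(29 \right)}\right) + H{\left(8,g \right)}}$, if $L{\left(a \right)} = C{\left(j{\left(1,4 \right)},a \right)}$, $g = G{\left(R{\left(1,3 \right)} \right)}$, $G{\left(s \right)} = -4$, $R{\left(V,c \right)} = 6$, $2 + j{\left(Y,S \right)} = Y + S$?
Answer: $4 i \sqrt{133} \approx 46.13 i$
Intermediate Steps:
$j{\left(Y,S \right)} = -2 + S + Y$ ($j{\left(Y,S \right)} = -2 + \left(Y + S\right) = -2 + \left(S + Y\right) = -2 + S + Y$)
$g = -4$
$L{\left(a \right)} = 9$ ($L{\left(a \right)} = 3 \left(-2 + 4 + 1\right) = 3 \cdot 3 = 9$)
$H{\left(D,O \right)} = 9$
$\sqrt{\left(-2188 - b{\left(29 \right)}\right) + H{\left(8,g \right)}} = \sqrt{\left(-2188 - \left(-22 - 29\right)\right) + 9} = \sqrt{\left(-2188 - -51\right) + 9} = \sqrt{\left(-2188 + 51\right) + 9} = \sqrt{-2137 + 9} = \sqrt{-2128} = 4 i \sqrt{133}$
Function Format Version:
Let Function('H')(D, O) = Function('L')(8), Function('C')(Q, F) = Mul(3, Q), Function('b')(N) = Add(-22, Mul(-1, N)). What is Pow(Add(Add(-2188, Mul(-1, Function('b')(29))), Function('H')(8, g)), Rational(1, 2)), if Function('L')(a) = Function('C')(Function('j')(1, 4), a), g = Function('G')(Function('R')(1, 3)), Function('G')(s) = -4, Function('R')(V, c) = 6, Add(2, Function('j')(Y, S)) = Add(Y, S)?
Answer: Mul(4, I, Pow(133, Rational(1, 2))) ≈ Mul(46.130, I)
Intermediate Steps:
Function('j')(Y, S) = Add(-2, S, Y) (Function('j')(Y, S) = Add(-2, Add(Y, S)) = Add(-2, Add(S, Y)) = Add(-2, S, Y))
g = -4
Function('L')(a) = 9 (Function('L')(a) = Mul(3, Add(-2, 4, 1)) = Mul(3, 3) = 9)
Function('H')(D, O) = 9
Pow(Add(Add(-2188, Mul(-1, Function('b')(29))), Function('H')(8, g)), Rational(1, 2)) = Pow(Add(Add(-2188, Mul(-1, Add(-22, Mul(-1, 29)))), 9), Rational(1, 2)) = Pow(Add(Add(-2188, Mul(-1, Add(-22, -29))), 9), Rational(1, 2)) = Pow(Add(Add(-2188, Mul(-1, -51)), 9), Rational(1, 2)) = Pow(Add(Add(-2188, 51), 9), Rational(1, 2)) = Pow(Add(-2137, 9), Rational(1, 2)) = Pow(-2128, Rational(1, 2)) = Mul(4, I, Pow(133, Rational(1, 2)))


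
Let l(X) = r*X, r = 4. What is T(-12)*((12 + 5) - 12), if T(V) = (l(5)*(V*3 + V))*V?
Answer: 57600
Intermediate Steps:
l(X) = 4*X
T(V) = 80*V² (T(V) = ((4*5)*(V*3 + V))*V = (20*(3*V + V))*V = (20*(4*V))*V = (80*V)*V = 80*V²)
T(-12)*((12 + 5) - 12) = (80*(-12)²)*((12 + 5) - 12) = (80*144)*(17 - 12) = 11520*5 = 57600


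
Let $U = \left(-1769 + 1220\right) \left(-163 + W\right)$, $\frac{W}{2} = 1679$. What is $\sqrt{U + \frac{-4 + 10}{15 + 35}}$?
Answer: $\frac{2 i \sqrt{10962843}}{5} \approx 1324.4 i$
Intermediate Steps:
$W = 3358$ ($W = 2 \cdot 1679 = 3358$)
$U = -1754055$ ($U = \left(-1769 + 1220\right) \left(-163 + 3358\right) = \left(-549\right) 3195 = -1754055$)
$\sqrt{U + \frac{-4 + 10}{15 + 35}} = \sqrt{-1754055 + \frac{-4 + 10}{15 + 35}} = \sqrt{-1754055 + \frac{6}{50}} = \sqrt{-1754055 + 6 \cdot \frac{1}{50}} = \sqrt{-1754055 + \frac{3}{25}} = \sqrt{- \frac{43851372}{25}} = \frac{2 i \sqrt{10962843}}{5}$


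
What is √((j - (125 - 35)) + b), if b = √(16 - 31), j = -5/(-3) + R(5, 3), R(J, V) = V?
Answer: √(-768 + 9*I*√15)/3 ≈ 0.20958 + 9.24*I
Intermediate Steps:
j = 14/3 (j = -5/(-3) + 3 = -5*(-⅓) + 3 = 5/3 + 3 = 14/3 ≈ 4.6667)
b = I*√15 (b = √(-15) = I*√15 ≈ 3.873*I)
√((j - (125 - 35)) + b) = √((14/3 - (125 - 35)) + I*√15) = √((14/3 - 1*90) + I*√15) = √((14/3 - 90) + I*√15) = √(-256/3 + I*√15)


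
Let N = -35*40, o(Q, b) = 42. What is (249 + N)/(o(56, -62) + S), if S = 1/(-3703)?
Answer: -4262153/155525 ≈ -27.405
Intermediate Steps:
N = -1400
S = -1/3703 ≈ -0.00027005
(249 + N)/(o(56, -62) + S) = (249 - 1400)/(42 - 1/3703) = -1151/155525/3703 = -1151*3703/155525 = -4262153/155525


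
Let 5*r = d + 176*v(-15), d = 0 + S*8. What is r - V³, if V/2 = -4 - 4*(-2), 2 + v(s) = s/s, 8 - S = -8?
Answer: -2608/5 ≈ -521.60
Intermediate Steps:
S = 16 (S = 8 - 1*(-8) = 8 + 8 = 16)
v(s) = -1 (v(s) = -2 + s/s = -2 + 1 = -1)
d = 128 (d = 0 + 16*8 = 0 + 128 = 128)
V = 8 (V = 2*(-4 - 4*(-2)) = 2*(-4 + 8) = 2*4 = 8)
r = -48/5 (r = (128 + 176*(-1))/5 = (128 - 176)/5 = (⅕)*(-48) = -48/5 ≈ -9.6000)
r - V³ = -48/5 - 1*8³ = -48/5 - 1*512 = -48/5 - 512 = -2608/5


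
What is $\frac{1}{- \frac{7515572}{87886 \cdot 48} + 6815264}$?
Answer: $\frac{1054632}{7187593623955} \approx 1.4673 \cdot 10^{-7}$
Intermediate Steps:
$\frac{1}{- \frac{7515572}{87886 \cdot 48} + 6815264} = \frac{1}{- \frac{7515572}{4218528} + 6815264} = \frac{1}{\left(-7515572\right) \frac{1}{4218528} + 6815264} = \frac{1}{- \frac{1878893}{1054632} + 6815264} = \frac{1}{\frac{7187593623955}{1054632}} = \frac{1054632}{7187593623955}$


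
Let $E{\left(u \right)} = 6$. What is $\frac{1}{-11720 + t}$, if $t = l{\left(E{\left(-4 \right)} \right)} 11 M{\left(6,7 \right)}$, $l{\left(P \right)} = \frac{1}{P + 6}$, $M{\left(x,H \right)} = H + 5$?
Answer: $- \frac{1}{11709} \approx -8.5404 \cdot 10^{-5}$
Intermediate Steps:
$M{\left(x,H \right)} = 5 + H$
$l{\left(P \right)} = \frac{1}{6 + P}$
$t = 11$ ($t = \frac{1}{6 + 6} \cdot 11 \left(5 + 7\right) = \frac{1}{12} \cdot 11 \cdot 12 = \frac{11}{12} \cdot 12 = 11$)
$\frac{1}{-11720 + t} = \frac{1}{-11720 + 11} = \frac{1}{-11709} = - \frac{1}{11709}$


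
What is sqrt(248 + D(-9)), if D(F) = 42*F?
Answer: I*sqrt(130) ≈ 11.402*I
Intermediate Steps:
sqrt(248 + D(-9)) = sqrt(248 + 42*(-9)) = sqrt(248 - 378) = sqrt(-130) = I*sqrt(130)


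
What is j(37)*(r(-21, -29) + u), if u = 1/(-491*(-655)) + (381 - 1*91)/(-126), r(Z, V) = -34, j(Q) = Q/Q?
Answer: -735510572/20261115 ≈ -36.302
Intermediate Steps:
j(Q) = 1
u = -46632662/20261115 (u = -1/491*(-1/655) + (381 - 91)*(-1/126) = 1/321605 + 290*(-1/126) = 1/321605 - 145/63 = -46632662/20261115 ≈ -2.3016)
j(37)*(r(-21, -29) + u) = 1*(-34 - 46632662/20261115) = 1*(-735510572/20261115) = -735510572/20261115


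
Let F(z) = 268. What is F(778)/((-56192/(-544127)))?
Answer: 36456509/14048 ≈ 2595.1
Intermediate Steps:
F(778)/((-56192/(-544127))) = 268/((-56192/(-544127))) = 268/((-56192*(-1/544127))) = 268/(56192/544127) = 268*(544127/56192) = 36456509/14048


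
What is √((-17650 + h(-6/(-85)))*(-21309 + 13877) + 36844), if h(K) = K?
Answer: 2*√237000084395/85 ≈ 11455.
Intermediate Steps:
√((-17650 + h(-6/(-85)))*(-21309 + 13877) + 36844) = √((-17650 - 6/(-85))*(-21309 + 13877) + 36844) = √((-17650 - 6*(-1/85))*(-7432) + 36844) = √((-17650 + 6/85)*(-7432) + 36844) = √(-1500244/85*(-7432) + 36844) = √(11149813408/85 + 36844) = √(11152945148/85) = 2*√237000084395/85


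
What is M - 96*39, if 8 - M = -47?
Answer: -3689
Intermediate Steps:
M = 55 (M = 8 - 1*(-47) = 8 + 47 = 55)
M - 96*39 = 55 - 96*39 = 55 - 3744 = -3689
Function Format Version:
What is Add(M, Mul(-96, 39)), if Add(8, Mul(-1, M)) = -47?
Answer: -3689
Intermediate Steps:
M = 55 (M = Add(8, Mul(-1, -47)) = Add(8, 47) = 55)
Add(M, Mul(-96, 39)) = Add(55, Mul(-96, 39)) = Add(55, -3744) = -3689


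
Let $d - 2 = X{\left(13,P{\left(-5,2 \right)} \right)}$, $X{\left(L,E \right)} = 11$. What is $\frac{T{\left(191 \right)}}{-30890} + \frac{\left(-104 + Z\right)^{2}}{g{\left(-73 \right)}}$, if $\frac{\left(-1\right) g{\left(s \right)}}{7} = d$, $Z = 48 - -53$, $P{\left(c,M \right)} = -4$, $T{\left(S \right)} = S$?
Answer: $- \frac{295391}{2810990} \approx -0.10508$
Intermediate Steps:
$Z = 101$ ($Z = 48 + 53 = 101$)
$d = 13$ ($d = 2 + 11 = 13$)
$g{\left(s \right)} = -91$ ($g{\left(s \right)} = \left(-7\right) 13 = -91$)
$\frac{T{\left(191 \right)}}{-30890} + \frac{\left(-104 + Z\right)^{2}}{g{\left(-73 \right)}} = \frac{191}{-30890} + \frac{\left(-104 + 101\right)^{2}}{-91} = 191 \left(- \frac{1}{30890}\right) + \left(-3\right)^{2} \left(- \frac{1}{91}\right) = - \frac{191}{30890} + 9 \left(- \frac{1}{91}\right) = - \frac{191}{30890} - \frac{9}{91} = - \frac{295391}{2810990}$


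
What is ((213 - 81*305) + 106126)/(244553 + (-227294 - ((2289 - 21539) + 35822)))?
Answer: 81634/687 ≈ 118.83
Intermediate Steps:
((213 - 81*305) + 106126)/(244553 + (-227294 - ((2289 - 21539) + 35822))) = ((213 - 24705) + 106126)/(244553 + (-227294 - (-19250 + 35822))) = (-24492 + 106126)/(244553 + (-227294 - 1*16572)) = 81634/(244553 + (-227294 - 16572)) = 81634/(244553 - 243866) = 81634/687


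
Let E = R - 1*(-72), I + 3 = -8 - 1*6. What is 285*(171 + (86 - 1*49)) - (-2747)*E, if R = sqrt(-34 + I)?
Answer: 257064 + 2747*I*sqrt(51) ≈ 2.5706e+5 + 19618.0*I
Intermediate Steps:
I = -17 (I = -3 + (-8 - 1*6) = -3 + (-8 - 6) = -3 - 14 = -17)
R = I*sqrt(51) (R = sqrt(-34 - 17) = sqrt(-51) = I*sqrt(51) ≈ 7.1414*I)
E = 72 + I*sqrt(51) (E = I*sqrt(51) - 1*(-72) = I*sqrt(51) + 72 = 72 + I*sqrt(51) ≈ 72.0 + 7.1414*I)
285*(171 + (86 - 1*49)) - (-2747)*E = 285*(171 + (86 - 1*49)) - (-2747)*(72 + I*sqrt(51)) = 285*(171 + (86 - 49)) - (-197784 - 2747*I*sqrt(51)) = 285*(171 + 37) + (197784 + 2747*I*sqrt(51)) = 285*208 + (197784 + 2747*I*sqrt(51)) = 59280 + (197784 + 2747*I*sqrt(51)) = 257064 + 2747*I*sqrt(51)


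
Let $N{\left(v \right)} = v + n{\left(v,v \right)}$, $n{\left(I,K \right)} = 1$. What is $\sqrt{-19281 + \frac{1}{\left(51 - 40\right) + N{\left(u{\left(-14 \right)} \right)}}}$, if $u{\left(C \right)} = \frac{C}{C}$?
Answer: $\frac{2 i \sqrt{814619}}{13} \approx 138.86 i$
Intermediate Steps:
$u{\left(C \right)} = 1$
$N{\left(v \right)} = 1 + v$ ($N{\left(v \right)} = v + 1 = 1 + v$)
$\sqrt{-19281 + \frac{1}{\left(51 - 40\right) + N{\left(u{\left(-14 \right)} \right)}}} = \sqrt{-19281 + \frac{1}{\left(51 - 40\right) + \left(1 + 1\right)}} = \sqrt{-19281 + \frac{1}{\left(51 - 40\right) + 2}} = \sqrt{-19281 + \frac{1}{11 + 2}} = \sqrt{-19281 + \frac{1}{13}} = \sqrt{- \frac{250652}{13}} = \frac{2 i \sqrt{814619}}{13}$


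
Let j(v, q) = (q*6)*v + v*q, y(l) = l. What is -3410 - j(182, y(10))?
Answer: -16150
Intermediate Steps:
j(v, q) = 7*q*v (j(v, q) = (6*q)*v + q*v = 6*q*v + q*v = 7*q*v)
-3410 - j(182, y(10)) = -3410 - 7*10*182 = -3410 - 1*12740 = -3410 - 12740 = -16150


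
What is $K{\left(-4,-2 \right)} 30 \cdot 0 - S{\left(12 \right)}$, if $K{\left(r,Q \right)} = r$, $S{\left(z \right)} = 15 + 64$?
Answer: $-79$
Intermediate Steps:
$S{\left(z \right)} = 79$
$K{\left(-4,-2 \right)} 30 \cdot 0 - S{\left(12 \right)} = \left(-4\right) 30 \cdot 0 - 79 = \left(-120\right) 0 - 79 = 0 - 79 = -79$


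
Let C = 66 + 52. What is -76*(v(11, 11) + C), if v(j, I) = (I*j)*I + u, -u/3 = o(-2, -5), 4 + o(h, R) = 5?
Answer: -109896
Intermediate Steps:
o(h, R) = 1 (o(h, R) = -4 + 5 = 1)
u = -3 (u = -3*1 = -3)
v(j, I) = -3 + j*I² (v(j, I) = (I*j)*I - 3 = j*I² - 3 = -3 + j*I²)
C = 118
-76*(v(11, 11) + C) = -76*((-3 + 11*11²) + 118) = -76*((-3 + 11*121) + 118) = -76*((-3 + 1331) + 118) = -76*(1328 + 118) = -76*1446 = -109896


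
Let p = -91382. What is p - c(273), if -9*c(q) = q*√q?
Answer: -91382 + 91*√273/3 ≈ -90881.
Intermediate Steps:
c(q) = -q^(3/2)/9 (c(q) = -q*√q/9 = -q^(3/2)/9)
p - c(273) = -91382 - (-1)*273^(3/2)/9 = -91382 - (-1)*273*√273/9 = -91382 - (-91)*√273/3 = -91382 + 91*√273/3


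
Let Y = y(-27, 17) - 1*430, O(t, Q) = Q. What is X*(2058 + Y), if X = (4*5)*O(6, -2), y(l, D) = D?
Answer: -65800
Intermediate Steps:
Y = -413 (Y = 17 - 1*430 = 17 - 430 = -413)
X = -40 (X = (4*5)*(-2) = 20*(-2) = -40)
X*(2058 + Y) = -40*(2058 - 413) = -40*1645 = -65800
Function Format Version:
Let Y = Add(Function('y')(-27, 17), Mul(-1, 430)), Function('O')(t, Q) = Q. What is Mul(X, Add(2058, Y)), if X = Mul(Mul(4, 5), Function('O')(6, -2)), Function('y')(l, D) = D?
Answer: -65800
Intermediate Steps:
Y = -413 (Y = Add(17, Mul(-1, 430)) = Add(17, -430) = -413)
X = -40 (X = Mul(Mul(4, 5), -2) = Mul(20, -2) = -40)
Mul(X, Add(2058, Y)) = Mul(-40, Add(2058, -413)) = Mul(-40, 1645) = -65800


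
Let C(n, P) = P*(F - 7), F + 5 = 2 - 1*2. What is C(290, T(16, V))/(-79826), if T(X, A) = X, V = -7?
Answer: 96/39913 ≈ 0.0024052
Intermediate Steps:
F = -5 (F = -5 + (2 - 1*2) = -5 + (2 - 2) = -5 + 0 = -5)
C(n, P) = -12*P (C(n, P) = P*(-5 - 7) = P*(-12) = -12*P)
C(290, T(16, V))/(-79826) = -12*16/(-79826) = -192*(-1/79826) = 96/39913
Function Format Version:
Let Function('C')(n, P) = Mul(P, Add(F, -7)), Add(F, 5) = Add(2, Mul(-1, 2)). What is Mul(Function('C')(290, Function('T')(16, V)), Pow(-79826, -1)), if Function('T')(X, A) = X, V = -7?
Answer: Rational(96, 39913) ≈ 0.0024052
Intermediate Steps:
F = -5 (F = Add(-5, Add(2, Mul(-1, 2))) = Add(-5, Add(2, -2)) = Add(-5, 0) = -5)
Function('C')(n, P) = Mul(-12, P) (Function('C')(n, P) = Mul(P, Add(-5, -7)) = Mul(P, -12) = Mul(-12, P))
Mul(Function('C')(290, Function('T')(16, V)), Pow(-79826, -1)) = Mul(Mul(-12, 16), Pow(-79826, -1)) = Mul(-192, Rational(-1, 79826)) = Rational(96, 39913)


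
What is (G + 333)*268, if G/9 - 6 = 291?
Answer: 805608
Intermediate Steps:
G = 2673 (G = 54 + 9*291 = 54 + 2619 = 2673)
(G + 333)*268 = (2673 + 333)*268 = 3006*268 = 805608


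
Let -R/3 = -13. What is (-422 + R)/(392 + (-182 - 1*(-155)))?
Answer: -383/365 ≈ -1.0493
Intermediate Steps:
R = 39 (R = -3*(-13) = 39)
(-422 + R)/(392 + (-182 - 1*(-155))) = (-422 + 39)/(392 + (-182 - 1*(-155))) = -383/(392 + (-182 + 155)) = -383/(392 - 27) = -383/365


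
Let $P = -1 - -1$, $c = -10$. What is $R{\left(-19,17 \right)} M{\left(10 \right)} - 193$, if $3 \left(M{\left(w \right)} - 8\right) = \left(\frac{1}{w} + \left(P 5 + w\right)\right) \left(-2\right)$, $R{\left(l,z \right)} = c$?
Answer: $- \frac{617}{3} \approx -205.67$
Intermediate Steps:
$R{\left(l,z \right)} = -10$
$P = 0$ ($P = -1 + 1 = 0$)
$M{\left(w \right)} = 8 - \frac{2 w}{3} - \frac{2}{3 w}$ ($M{\left(w \right)} = 8 + \frac{\left(\frac{1}{w} + \left(0 \cdot 5 + w\right)\right) \left(-2\right)}{3} = 8 + \frac{\left(\frac{1}{w} + \left(0 + w\right)\right) \left(-2\right)}{3} = 8 + \frac{\left(\frac{1}{w} + w\right) \left(-2\right)}{3} = 8 + \frac{\left(w + \frac{1}{w}\right) \left(-2\right)}{3} = 8 + \frac{- 2 w - \frac{2}{w}}{3} = 8 - \left(\frac{2 w}{3} + \frac{2}{3 w}\right) = 8 - \frac{2 w}{3} - \frac{2}{3 w}$)
$R{\left(-19,17 \right)} M{\left(10 \right)} - 193 = - 10 \left(8 - \frac{20}{3} - \frac{2}{3 \cdot 10}\right) - 193 = - 10 \left(8 - \frac{20}{3} - \frac{1}{15}\right) - 193 = \left(-10\right) \frac{19}{15} - 193 = - \frac{38}{3} - 193 = - \frac{617}{3}$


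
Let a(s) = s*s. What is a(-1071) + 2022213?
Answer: 3169254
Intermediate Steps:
a(s) = s²
a(-1071) + 2022213 = (-1071)² + 2022213 = 1147041 + 2022213 = 3169254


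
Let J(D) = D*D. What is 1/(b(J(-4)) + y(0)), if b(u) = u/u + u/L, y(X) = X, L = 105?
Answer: 105/121 ≈ 0.86777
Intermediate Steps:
J(D) = D²
b(u) = 1 + u/105 (b(u) = u/u + u/105 = 1 + u*(1/105) = 1 + u/105)
1/(b(J(-4)) + y(0)) = 1/((1 + (1/105)*(-4)²) + 0) = 1/((1 + (1/105)*16) + 0) = 1/((1 + 16/105) + 0) = 1/(121/105 + 0) = 1/(121/105) = 105/121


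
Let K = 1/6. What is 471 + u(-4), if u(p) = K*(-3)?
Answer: 941/2 ≈ 470.50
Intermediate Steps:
K = ⅙ ≈ 0.16667
u(p) = -½ (u(p) = (⅙)*(-3) = -½)
471 + u(-4) = 471 - ½ = 941/2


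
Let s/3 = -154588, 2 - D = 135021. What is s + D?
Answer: -598783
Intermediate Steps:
D = -135019 (D = 2 - 1*135021 = 2 - 135021 = -135019)
s = -463764 (s = 3*(-154588) = -463764)
s + D = -463764 - 135019 = -598783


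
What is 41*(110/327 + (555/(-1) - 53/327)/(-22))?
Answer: 3771139/3597 ≈ 1048.4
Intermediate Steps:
41*(110/327 + (555/(-1) - 53/327)/(-22)) = 41*(110*(1/327) + (555*(-1) - 53*1/327)*(-1/22)) = 41*(110/327 + (-555 - 53/327)*(-1/22)) = 41*(110/327 - 181538/327*(-1/22)) = 41*(110/327 + 90769/3597) = 41*(91979/3597) = 3771139/3597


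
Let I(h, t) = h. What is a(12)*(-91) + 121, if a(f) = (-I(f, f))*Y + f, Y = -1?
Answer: -2063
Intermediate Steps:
a(f) = 2*f (a(f) = -f*(-1) + f = f + f = 2*f)
a(12)*(-91) + 121 = (2*12)*(-91) + 121 = 24*(-91) + 121 = -2184 + 121 = -2063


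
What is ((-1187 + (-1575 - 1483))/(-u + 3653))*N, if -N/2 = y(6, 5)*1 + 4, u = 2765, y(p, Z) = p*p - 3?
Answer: 1415/4 ≈ 353.75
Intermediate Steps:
y(p, Z) = -3 + p² (y(p, Z) = p² - 3 = -3 + p²)
N = -74 (N = -2*((-3 + 6²)*1 + 4) = -2*((-3 + 36)*1 + 4) = -2*(33*1 + 4) = -2*(33 + 4) = -2*37 = -74)
((-1187 + (-1575 - 1483))/(-u + 3653))*N = ((-1187 + (-1575 - 1483))/(-1*2765 + 3653))*(-74) = ((-1187 - 3058)/(-2765 + 3653))*(-74) = -4245/888*(-74) = -4245*1/888*(-74) = -1415/296*(-74) = 1415/4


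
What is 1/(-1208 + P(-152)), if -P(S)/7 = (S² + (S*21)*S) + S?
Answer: -1/3558160 ≈ -2.8104e-7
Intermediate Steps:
P(S) = -154*S² - 7*S (P(S) = -7*((S² + (S*21)*S) + S) = -7*((S² + (21*S)*S) + S) = -7*((S² + 21*S²) + S) = -7*(22*S² + S) = -7*(S + 22*S²) = -154*S² - 7*S)
1/(-1208 + P(-152)) = 1/(-1208 - 7*(-152)*(1 + 22*(-152))) = 1/(-1208 - 7*(-152)*(1 - 3344)) = 1/(-1208 - 7*(-152)*(-3343)) = 1/(-1208 - 3556952) = 1/(-3558160) = -1/3558160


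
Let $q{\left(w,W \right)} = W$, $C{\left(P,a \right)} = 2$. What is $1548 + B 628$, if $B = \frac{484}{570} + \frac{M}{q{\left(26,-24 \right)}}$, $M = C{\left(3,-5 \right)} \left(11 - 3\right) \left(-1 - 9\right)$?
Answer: $\frac{595452}{95} \approx 6267.9$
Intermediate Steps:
$M = -160$ ($M = 2 \left(11 - 3\right) \left(-1 - 9\right) = 2 \cdot 8 \left(-10\right) = 2 \left(-80\right) = -160$)
$B = \frac{714}{95}$ ($B = \frac{484}{570} - \frac{160}{-24} = 484 \cdot \frac{1}{570} - - \frac{20}{3} = \frac{242}{285} + \frac{20}{3} = \frac{714}{95} \approx 7.5158$)
$1548 + B 628 = 1548 + \frac{714}{95} \cdot 628 = 1548 + \frac{448392}{95} = \frac{595452}{95}$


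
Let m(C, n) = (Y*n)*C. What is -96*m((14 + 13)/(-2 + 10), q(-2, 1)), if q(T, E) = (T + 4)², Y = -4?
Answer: 5184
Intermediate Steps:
q(T, E) = (4 + T)²
m(C, n) = -4*C*n (m(C, n) = (-4*n)*C = -4*C*n)
-96*m((14 + 13)/(-2 + 10), q(-2, 1)) = -(-384)*(14 + 13)/(-2 + 10)*(4 - 2)² = -(-384)*27/8*2² = -(-384)*27*(⅛)*4 = -(-384)*27*4/8 = -96*(-54) = 5184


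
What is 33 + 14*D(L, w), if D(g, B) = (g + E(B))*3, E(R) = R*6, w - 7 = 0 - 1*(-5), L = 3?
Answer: 3183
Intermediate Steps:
w = 12 (w = 7 + (0 - 1*(-5)) = 7 + (0 + 5) = 7 + 5 = 12)
E(R) = 6*R
D(g, B) = 3*g + 18*B (D(g, B) = (g + 6*B)*3 = 3*g + 18*B)
33 + 14*D(L, w) = 33 + 14*(3*3 + 18*12) = 33 + 14*(9 + 216) = 33 + 14*225 = 33 + 3150 = 3183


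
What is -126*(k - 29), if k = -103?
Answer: 16632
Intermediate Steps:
-126*(k - 29) = -126*(-103 - 29) = -126*(-132) = 16632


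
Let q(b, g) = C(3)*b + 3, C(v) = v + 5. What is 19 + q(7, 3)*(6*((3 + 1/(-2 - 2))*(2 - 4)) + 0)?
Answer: -1928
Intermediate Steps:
C(v) = 5 + v
q(b, g) = 3 + 8*b (q(b, g) = (5 + 3)*b + 3 = 8*b + 3 = 3 + 8*b)
19 + q(7, 3)*(6*((3 + 1/(-2 - 2))*(2 - 4)) + 0) = 19 + (3 + 8*7)*(6*((3 + 1/(-2 - 2))*(2 - 4)) + 0) = 19 + (3 + 56)*(6*((3 + 1/(-4))*(-2)) + 0) = 19 + 59*(6*((3 - ¼)*(-2)) + 0) = 19 + 59*(6*((11/4)*(-2)) + 0) = 19 + 59*(6*(-11/2) + 0) = 19 + 59*(-33 + 0) = 19 + 59*(-33) = 19 - 1947 = -1928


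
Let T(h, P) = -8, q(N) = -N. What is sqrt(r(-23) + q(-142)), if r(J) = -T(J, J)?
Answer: 5*sqrt(6) ≈ 12.247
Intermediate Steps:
r(J) = 8 (r(J) = -1*(-8) = 8)
sqrt(r(-23) + q(-142)) = sqrt(8 - 1*(-142)) = sqrt(8 + 142) = sqrt(150) = 5*sqrt(6)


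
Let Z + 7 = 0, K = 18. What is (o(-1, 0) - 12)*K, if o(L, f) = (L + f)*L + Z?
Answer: -324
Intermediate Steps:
Z = -7 (Z = -7 + 0 = -7)
o(L, f) = -7 + L*(L + f) (o(L, f) = (L + f)*L - 7 = L*(L + f) - 7 = -7 + L*(L + f))
(o(-1, 0) - 12)*K = ((-7 + (-1)² - 1*0) - 12)*18 = ((-7 + 1 + 0) - 12)*18 = (-6 - 12)*18 = -18*18 = -324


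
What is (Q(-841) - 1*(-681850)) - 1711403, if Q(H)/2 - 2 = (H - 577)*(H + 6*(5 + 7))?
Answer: 1151335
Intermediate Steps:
Q(H) = 4 + 2*(-577 + H)*(72 + H) (Q(H) = 4 + 2*((H - 577)*(H + 6*(5 + 7))) = 4 + 2*((-577 + H)*(H + 6*12)) = 4 + 2*((-577 + H)*(H + 72)) = 4 + 2*((-577 + H)*(72 + H)) = 4 + 2*(-577 + H)*(72 + H))
(Q(-841) - 1*(-681850)) - 1711403 = ((-83084 - 1010*(-841) + 2*(-841)**2) - 1*(-681850)) - 1711403 = ((-83084 + 849410 + 2*707281) + 681850) - 1711403 = ((-83084 + 849410 + 1414562) + 681850) - 1711403 = (2180888 + 681850) - 1711403 = 2862738 - 1711403 = 1151335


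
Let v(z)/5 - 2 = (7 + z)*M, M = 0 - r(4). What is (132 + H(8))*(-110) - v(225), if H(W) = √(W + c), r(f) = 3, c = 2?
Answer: -11050 - 110*√10 ≈ -11398.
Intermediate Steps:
M = -3 (M = 0 - 1*3 = 0 - 3 = -3)
v(z) = -95 - 15*z (v(z) = 10 + 5*((7 + z)*(-3)) = 10 + 5*(-21 - 3*z) = 10 + (-105 - 15*z) = -95 - 15*z)
H(W) = √(2 + W) (H(W) = √(W + 2) = √(2 + W))
(132 + H(8))*(-110) - v(225) = (132 + √(2 + 8))*(-110) - (-95 - 15*225) = (132 + √10)*(-110) - (-95 - 3375) = (-14520 - 110*√10) - 1*(-3470) = (-14520 - 110*√10) + 3470 = -11050 - 110*√10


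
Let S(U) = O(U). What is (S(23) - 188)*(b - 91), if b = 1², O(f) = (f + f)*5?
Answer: -3780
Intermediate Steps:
O(f) = 10*f (O(f) = (2*f)*5 = 10*f)
b = 1
S(U) = 10*U
(S(23) - 188)*(b - 91) = (10*23 - 188)*(1 - 91) = (230 - 188)*(-90) = 42*(-90) = -3780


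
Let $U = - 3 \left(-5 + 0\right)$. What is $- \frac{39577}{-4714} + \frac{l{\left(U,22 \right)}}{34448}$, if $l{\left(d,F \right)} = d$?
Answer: $\frac{681709603}{81193936} \approx 8.3961$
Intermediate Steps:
$U = 15$ ($U = \left(-3\right) \left(-5\right) = 15$)
$- \frac{39577}{-4714} + \frac{l{\left(U,22 \right)}}{34448} = - \frac{39577}{-4714} + \frac{15}{34448} = \left(-39577\right) \left(- \frac{1}{4714}\right) + 15 \cdot \frac{1}{34448} = \frac{39577}{4714} + \frac{15}{34448} = \frac{681709603}{81193936}$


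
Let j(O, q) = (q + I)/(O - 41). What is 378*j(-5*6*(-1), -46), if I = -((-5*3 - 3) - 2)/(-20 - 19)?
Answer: 228564/143 ≈ 1598.3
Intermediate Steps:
I = -20/39 (I = -((-15 - 3) - 2)/(-39) = -(-18 - 2)*(-1)/39 = -(-20)*(-1)/39 = -1*20/39 = -20/39 ≈ -0.51282)
j(O, q) = (-20/39 + q)/(-41 + O) (j(O, q) = (q - 20/39)/(O - 41) = (-20/39 + q)/(-41 + O))
378*j(-5*6*(-1), -46) = 378*((-20/39 - 46)/(-41 - 5*6*(-1))) = 378*(-1814/39/(-41 - 30*(-1))) = 378*(-1814/39/(-41 + 30)) = 378*(-1814/39/(-11)) = 378*(-1/11*(-1814/39)) = 378*(1814/429) = 228564/143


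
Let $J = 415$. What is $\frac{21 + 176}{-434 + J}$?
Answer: $- \frac{197}{19} \approx -10.368$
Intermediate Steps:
$\frac{21 + 176}{-434 + J} = \frac{21 + 176}{-434 + 415} = \frac{197}{-19} = 197 \left(- \frac{1}{19}\right) = - \frac{197}{19}$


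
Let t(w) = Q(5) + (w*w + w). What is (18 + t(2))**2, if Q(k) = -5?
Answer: 361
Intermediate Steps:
t(w) = -5 + w + w**2 (t(w) = -5 + (w*w + w) = -5 + (w**2 + w) = -5 + (w + w**2) = -5 + w + w**2)
(18 + t(2))**2 = (18 + (-5 + 2 + 2**2))**2 = (18 + (-5 + 2 + 4))**2 = (18 + 1)**2 = 19**2 = 361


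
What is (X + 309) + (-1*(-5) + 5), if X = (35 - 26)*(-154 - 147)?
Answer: -2390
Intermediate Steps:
X = -2709 (X = 9*(-301) = -2709)
(X + 309) + (-1*(-5) + 5) = (-2709 + 309) + (-1*(-5) + 5) = -2400 + (5 + 5) = -2400 + 10 = -2390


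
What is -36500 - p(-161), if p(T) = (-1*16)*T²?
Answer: 378236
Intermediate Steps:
p(T) = -16*T²
-36500 - p(-161) = -36500 - (-16)*(-161)² = -36500 - (-16)*25921 = -36500 - 1*(-414736) = -36500 + 414736 = 378236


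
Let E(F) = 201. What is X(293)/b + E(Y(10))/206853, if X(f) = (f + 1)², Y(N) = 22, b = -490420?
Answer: -211678232/1207676765 ≈ -0.17528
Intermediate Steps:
X(f) = (1 + f)²
X(293)/b + E(Y(10))/206853 = (1 + 293)²/(-490420) + 201/206853 = 294²*(-1/490420) + 201*(1/206853) = 86436*(-1/490420) + 67/68951 = -3087/17515 + 67/68951 = -211678232/1207676765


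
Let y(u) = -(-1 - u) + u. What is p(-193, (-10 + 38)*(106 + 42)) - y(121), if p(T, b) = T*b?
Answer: -800035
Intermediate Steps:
y(u) = 1 + 2*u (y(u) = (1 + u) + u = 1 + 2*u)
p(-193, (-10 + 38)*(106 + 42)) - y(121) = -193*(-10 + 38)*(106 + 42) - (1 + 2*121) = -5404*148 - (1 + 242) = -193*4144 - 1*243 = -799792 - 243 = -800035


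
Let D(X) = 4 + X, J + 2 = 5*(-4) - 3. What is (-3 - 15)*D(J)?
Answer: 378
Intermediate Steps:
J = -25 (J = -2 + (5*(-4) - 3) = -2 + (-20 - 3) = -2 - 23 = -25)
(-3 - 15)*D(J) = (-3 - 15)*(4 - 25) = -18*(-21) = 378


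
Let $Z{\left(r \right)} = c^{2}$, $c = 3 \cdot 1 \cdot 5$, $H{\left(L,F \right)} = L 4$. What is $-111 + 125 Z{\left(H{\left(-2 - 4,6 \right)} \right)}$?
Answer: $28014$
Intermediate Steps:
$H{\left(L,F \right)} = 4 L$
$c = 15$ ($c = 3 \cdot 5 = 15$)
$Z{\left(r \right)} = 225$ ($Z{\left(r \right)} = 15^{2} = 225$)
$-111 + 125 Z{\left(H{\left(-2 - 4,6 \right)} \right)} = -111 + 125 \cdot 225 = -111 + 28125 = 28014$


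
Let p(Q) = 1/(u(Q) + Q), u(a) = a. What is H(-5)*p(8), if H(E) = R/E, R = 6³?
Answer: -27/10 ≈ -2.7000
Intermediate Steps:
R = 216
p(Q) = 1/(2*Q) (p(Q) = 1/(Q + Q) = 1/(2*Q))
H(E) = 216/E
H(-5)*p(8) = (216/(-5))*((½)/8) = (216*(-⅕))*((½)*(⅛)) = -216/5*1/16 = -27/10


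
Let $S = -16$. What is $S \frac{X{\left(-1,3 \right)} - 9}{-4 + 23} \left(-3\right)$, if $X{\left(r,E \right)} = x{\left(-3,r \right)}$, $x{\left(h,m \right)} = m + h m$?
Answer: $- \frac{336}{19} \approx -17.684$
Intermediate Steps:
$X{\left(r,E \right)} = - 2 r$ ($X{\left(r,E \right)} = r \left(1 - 3\right) = r \left(-2\right) = - 2 r$)
$S \frac{X{\left(-1,3 \right)} - 9}{-4 + 23} \left(-3\right) = - 16 \frac{\left(-2\right) \left(-1\right) - 9}{-4 + 23} \left(-3\right) = - 16 \frac{2 - 9}{19} \left(-3\right) = - 16 \left(\left(-7\right) \frac{1}{19}\right) \left(-3\right) = \left(-16\right) \left(- \frac{7}{19}\right) \left(-3\right) = \frac{112}{19} \left(-3\right) = - \frac{336}{19}$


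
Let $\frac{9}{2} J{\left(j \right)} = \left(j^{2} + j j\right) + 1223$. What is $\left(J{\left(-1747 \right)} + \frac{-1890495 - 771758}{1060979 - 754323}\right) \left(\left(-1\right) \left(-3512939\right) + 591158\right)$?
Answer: $\frac{15367354573063127755}{2759904} \approx 5.5681 \cdot 10^{12}$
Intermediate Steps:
$J{\left(j \right)} = \frac{2446}{9} + \frac{4 j^{2}}{9}$ ($J{\left(j \right)} = \frac{2 \left(\left(j^{2} + j j\right) + 1223\right)}{9} = \frac{2 \left(\left(j^{2} + j^{2}\right) + 1223\right)}{9} = \frac{2 \left(2 j^{2} + 1223\right)}{9} = \frac{2 \left(1223 + 2 j^{2}\right)}{9} = \frac{2446}{9} + \frac{4 j^{2}}{9}$)
$\left(J{\left(-1747 \right)} + \frac{-1890495 - 771758}{1060979 - 754323}\right) \left(\left(-1\right) \left(-3512939\right) + 591158\right) = \left(\left(\frac{2446}{9} + \frac{4 \left(-1747\right)^{2}}{9}\right) + \frac{-1890495 - 771758}{1060979 - 754323}\right) \left(\left(-1\right) \left(-3512939\right) + 591158\right) = \left(\left(\frac{2446}{9} + \frac{4}{9} \cdot 3052009\right) - \frac{2662253}{306656}\right) \left(3512939 + 591158\right) = \left(\left(\frac{2446}{9} + \frac{12208036}{9}\right) - \frac{2662253}{306656}\right) 4104097 = \left(\frac{12210482}{9} - \frac{2662253}{306656}\right) 4104097 = \frac{3744393607915}{2759904} \cdot 4104097 = \frac{15367354573063127755}{2759904}$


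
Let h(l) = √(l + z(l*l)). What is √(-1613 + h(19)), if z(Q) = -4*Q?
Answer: √(-1613 + 5*I*√57) ≈ 0.4699 + 40.165*I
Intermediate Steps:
h(l) = √(l - 4*l²) (h(l) = √(l - 4*l*l) = √(l - 4*l²))
√(-1613 + h(19)) = √(-1613 + √(19*(1 - 4*19))) = √(-1613 + √(19*(1 - 76))) = √(-1613 + √(19*(-75))) = √(-1613 + √(-1425)) = √(-1613 + 5*I*√57)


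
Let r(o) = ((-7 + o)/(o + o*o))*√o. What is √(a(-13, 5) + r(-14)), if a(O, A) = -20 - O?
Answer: √(-4732 - 78*I*√14)/26 ≈ 0.08155 - 2.647*I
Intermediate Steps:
r(o) = √o*(-7 + o)/(o + o²) (r(o) = ((-7 + o)/(o + o²))*√o = √o*(-7 + o)/(o + o²))
√(a(-13, 5) + r(-14)) = √((-20 - 1*(-13)) + (-7 - 14)/(√(-14)*(1 - 14))) = √((-20 + 13) - I*√14/14*(-21)/(-13)) = √(-7 - I*√14/14*(-1/13)*(-21)) = √(-7 - 3*I*√14/26)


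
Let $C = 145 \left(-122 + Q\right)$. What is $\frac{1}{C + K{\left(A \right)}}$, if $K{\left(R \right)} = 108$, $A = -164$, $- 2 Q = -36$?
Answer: $- \frac{1}{14972} \approx -6.6791 \cdot 10^{-5}$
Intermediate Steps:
$Q = 18$ ($Q = \left(- \frac{1}{2}\right) \left(-36\right) = 18$)
$C = -15080$ ($C = 145 \left(-122 + 18\right) = 145 \left(-104\right) = -15080$)
$\frac{1}{C + K{\left(A \right)}} = \frac{1}{-15080 + 108} = \frac{1}{-14972} = - \frac{1}{14972}$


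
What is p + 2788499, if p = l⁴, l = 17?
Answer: 2872020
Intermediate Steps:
p = 83521 (p = 17⁴ = 83521)
p + 2788499 = 83521 + 2788499 = 2872020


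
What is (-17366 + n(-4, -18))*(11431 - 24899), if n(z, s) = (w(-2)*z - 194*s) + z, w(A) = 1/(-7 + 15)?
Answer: 186915638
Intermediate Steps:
w(A) = ⅛ (w(A) = 1/8 = ⅛)
n(z, s) = -194*s + 9*z/8 (n(z, s) = (z/8 - 194*s) + z = (-194*s + z/8) + z = -194*s + 9*z/8)
(-17366 + n(-4, -18))*(11431 - 24899) = (-17366 + (-194*(-18) + (9/8)*(-4)))*(11431 - 24899) = (-17366 + (3492 - 9/2))*(-13468) = (-17366 + 6975/2)*(-13468) = -27757/2*(-13468) = 186915638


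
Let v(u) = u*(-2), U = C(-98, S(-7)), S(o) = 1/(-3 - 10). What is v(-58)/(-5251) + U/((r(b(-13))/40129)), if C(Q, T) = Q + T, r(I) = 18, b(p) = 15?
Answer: -89554895123/409578 ≈ -2.1865e+5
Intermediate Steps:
S(o) = -1/13 (S(o) = 1/(-13) = -1/13)
U = -1275/13 (U = -98 - 1/13 = -1275/13 ≈ -98.077)
v(u) = -2*u
v(-58)/(-5251) + U/((r(b(-13))/40129)) = -2*(-58)/(-5251) - 1275/(13*(18/40129)) = 116*(-1/5251) - 1275/(13*(18*(1/40129))) = -116/5251 - 1275/(13*18/40129) = -116/5251 - 1275/13*40129/18 = -116/5251 - 17054825/78 = -89554895123/409578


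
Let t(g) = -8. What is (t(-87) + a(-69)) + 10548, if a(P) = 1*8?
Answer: 10548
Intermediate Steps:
a(P) = 8
(t(-87) + a(-69)) + 10548 = (-8 + 8) + 10548 = 0 + 10548 = 10548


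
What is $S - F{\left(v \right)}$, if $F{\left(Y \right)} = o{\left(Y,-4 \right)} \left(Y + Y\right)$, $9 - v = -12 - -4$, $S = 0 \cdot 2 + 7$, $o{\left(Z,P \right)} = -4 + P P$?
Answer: $-401$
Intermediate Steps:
$o{\left(Z,P \right)} = -4 + P^{2}$
$S = 7$ ($S = 0 + 7 = 7$)
$v = 17$ ($v = 9 - \left(-12 - -4\right) = 9 - \left(-12 + 4\right) = 9 - -8 = 9 + 8 = 17$)
$F{\left(Y \right)} = 24 Y$ ($F{\left(Y \right)} = \left(-4 + \left(-4\right)^{2}\right) \left(Y + Y\right) = \left(-4 + 16\right) 2 Y = 12 \cdot 2 Y = 24 Y$)
$S - F{\left(v \right)} = 7 - 24 \cdot 17 = 7 - 408 = -401$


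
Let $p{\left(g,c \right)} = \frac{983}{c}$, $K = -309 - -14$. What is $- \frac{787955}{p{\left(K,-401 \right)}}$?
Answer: $\frac{315969955}{983} \approx 3.2143 \cdot 10^{5}$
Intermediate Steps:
$K = -295$ ($K = -309 + 14 = -295$)
$- \frac{787955}{p{\left(K,-401 \right)}} = - \frac{787955}{983 \frac{1}{-401}} = - \frac{787955}{983 \left(- \frac{1}{401}\right)} = - \frac{787955}{- \frac{983}{401}} = \left(-787955\right) \left(- \frac{401}{983}\right) = \frac{315969955}{983}$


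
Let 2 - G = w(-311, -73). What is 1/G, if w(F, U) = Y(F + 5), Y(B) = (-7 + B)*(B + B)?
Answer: -1/191554 ≈ -5.2205e-6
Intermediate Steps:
Y(B) = 2*B*(-7 + B) (Y(B) = (-7 + B)*(2*B) = 2*B*(-7 + B))
w(F, U) = 2*(-2 + F)*(5 + F) (w(F, U) = 2*(F + 5)*(-7 + (F + 5)) = 2*(5 + F)*(-7 + (5 + F)) = 2*(5 + F)*(-2 + F) = 2*(-2 + F)*(5 + F))
G = -191554 (G = 2 - 2*(-2 - 311)*(5 - 311) = 2 - 2*(-313)*(-306) = 2 - 1*191556 = 2 - 191556 = -191554)
1/G = 1/(-191554) = -1/191554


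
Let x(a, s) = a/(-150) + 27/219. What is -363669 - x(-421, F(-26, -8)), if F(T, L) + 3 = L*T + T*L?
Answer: -3982207633/10950 ≈ -3.6367e+5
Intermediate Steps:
F(T, L) = -3 + 2*L*T (F(T, L) = -3 + (L*T + T*L) = -3 + (L*T + L*T) = -3 + 2*L*T)
x(a, s) = 9/73 - a/150 (x(a, s) = a*(-1/150) + 27*(1/219) = -a/150 + 9/73 = 9/73 - a/150)
-363669 - x(-421, F(-26, -8)) = -363669 - (9/73 - 1/150*(-421)) = -363669 - (9/73 + 421/150) = -363669 - 1*32083/10950 = -363669 - 32083/10950 = -3982207633/10950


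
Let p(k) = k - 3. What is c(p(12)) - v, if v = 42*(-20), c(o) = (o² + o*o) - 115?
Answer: 887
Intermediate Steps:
p(k) = -3 + k
c(o) = -115 + 2*o² (c(o) = (o² + o²) - 115 = 2*o² - 115 = -115 + 2*o²)
v = -840
c(p(12)) - v = (-115 + 2*(-3 + 12)²) - 1*(-840) = (-115 + 2*9²) + 840 = (-115 + 2*81) + 840 = (-115 + 162) + 840 = 47 + 840 = 887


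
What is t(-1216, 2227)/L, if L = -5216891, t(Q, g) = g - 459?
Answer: -1768/5216891 ≈ -0.00033890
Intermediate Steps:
t(Q, g) = -459 + g
t(-1216, 2227)/L = (-459 + 2227)/(-5216891) = 1768*(-1/5216891) = -1768/5216891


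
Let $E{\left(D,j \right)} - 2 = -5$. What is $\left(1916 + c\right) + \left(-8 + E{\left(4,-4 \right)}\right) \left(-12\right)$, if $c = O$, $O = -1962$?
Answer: $86$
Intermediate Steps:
$c = -1962$
$E{\left(D,j \right)} = -3$ ($E{\left(D,j \right)} = 2 - 5 = -3$)
$\left(1916 + c\right) + \left(-8 + E{\left(4,-4 \right)}\right) \left(-12\right) = \left(1916 - 1962\right) + \left(-8 - 3\right) \left(-12\right) = -46 - -132 = -46 + 132 = 86$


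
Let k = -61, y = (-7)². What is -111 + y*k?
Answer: -3100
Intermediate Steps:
y = 49
-111 + y*k = -111 + 49*(-61) = -111 - 2989 = -3100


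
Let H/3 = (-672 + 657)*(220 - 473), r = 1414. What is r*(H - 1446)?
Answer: 14053746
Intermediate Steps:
H = 11385 (H = 3*((-672 + 657)*(220 - 473)) = 3*(-15*(-253)) = 3*3795 = 11385)
r*(H - 1446) = 1414*(11385 - 1446) = 1414*9939 = 14053746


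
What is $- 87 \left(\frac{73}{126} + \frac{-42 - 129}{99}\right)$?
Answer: $\frac{46139}{462} \approx 99.868$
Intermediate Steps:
$- 87 \left(\frac{73}{126} + \frac{-42 - 129}{99}\right) = - 87 \left(73 \cdot \frac{1}{126} + \left(-42 - 129\right) \frac{1}{99}\right) = - 87 \left(\frac{73}{126} - \frac{19}{11}\right) = \left(-87\right) \left(- \frac{1591}{1386}\right) = \frac{46139}{462}$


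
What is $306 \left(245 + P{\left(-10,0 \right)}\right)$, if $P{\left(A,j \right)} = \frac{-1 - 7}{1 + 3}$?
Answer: $74358$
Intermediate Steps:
$P{\left(A,j \right)} = -2$ ($P{\left(A,j \right)} = - \frac{8}{4} = \left(-8\right) \frac{1}{4} = -2$)
$306 \left(245 + P{\left(-10,0 \right)}\right) = 306 \left(245 - 2\right) = 306 \cdot 243 = 74358$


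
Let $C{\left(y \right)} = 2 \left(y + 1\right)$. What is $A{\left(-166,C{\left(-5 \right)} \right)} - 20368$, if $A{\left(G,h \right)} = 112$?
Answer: $-20256$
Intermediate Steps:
$C{\left(y \right)} = 2 + 2 y$ ($C{\left(y \right)} = 2 \left(1 + y\right) = 2 + 2 y$)
$A{\left(-166,C{\left(-5 \right)} \right)} - 20368 = 112 - 20368 = -20256$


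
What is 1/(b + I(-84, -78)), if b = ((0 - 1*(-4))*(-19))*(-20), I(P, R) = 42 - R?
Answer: 1/1640 ≈ 0.00060976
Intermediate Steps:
b = 1520 (b = ((0 + 4)*(-19))*(-20) = (4*(-19))*(-20) = -76*(-20) = 1520)
1/(b + I(-84, -78)) = 1/(1520 + (42 - 1*(-78))) = 1/(1520 + (42 + 78)) = 1/(1520 + 120) = 1/1640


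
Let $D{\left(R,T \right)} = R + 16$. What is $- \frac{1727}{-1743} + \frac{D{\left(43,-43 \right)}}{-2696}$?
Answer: $\frac{4553155}{4699128} \approx 0.96894$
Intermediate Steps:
$D{\left(R,T \right)} = 16 + R$
$- \frac{1727}{-1743} + \frac{D{\left(43,-43 \right)}}{-2696} = - \frac{1727}{-1743} + \frac{16 + 43}{-2696} = \left(-1727\right) \left(- \frac{1}{1743}\right) + 59 \left(- \frac{1}{2696}\right) = \frac{1727}{1743} - \frac{59}{2696} = \frac{4553155}{4699128}$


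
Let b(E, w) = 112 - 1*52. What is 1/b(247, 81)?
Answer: 1/60 ≈ 0.016667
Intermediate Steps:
b(E, w) = 60 (b(E, w) = 112 - 52 = 60)
1/b(247, 81) = 1/60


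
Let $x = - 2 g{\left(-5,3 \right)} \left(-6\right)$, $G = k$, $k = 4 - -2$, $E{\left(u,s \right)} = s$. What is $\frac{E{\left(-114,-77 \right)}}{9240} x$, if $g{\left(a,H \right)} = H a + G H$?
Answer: $- \frac{3}{10} \approx -0.3$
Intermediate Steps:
$k = 6$ ($k = 4 + 2 = 6$)
$G = 6$
$g{\left(a,H \right)} = 6 H + H a$ ($g{\left(a,H \right)} = H a + 6 H = 6 H + H a$)
$x = 36$ ($x = - 2 \cdot 3 \left(6 - 5\right) \left(-6\right) = - 2 \cdot 3 \cdot 1 \left(-6\right) = \left(-2\right) 3 \left(-6\right) = \left(-6\right) \left(-6\right) = 36$)
$\frac{E{\left(-114,-77 \right)}}{9240} x = - \frac{77}{9240} \cdot 36 = \left(-77\right) \frac{1}{9240} \cdot 36 = \left(- \frac{1}{120}\right) 36 = - \frac{3}{10}$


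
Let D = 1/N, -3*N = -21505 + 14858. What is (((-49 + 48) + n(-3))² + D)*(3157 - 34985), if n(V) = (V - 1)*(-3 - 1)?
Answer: -47601256584/6647 ≈ -7.1613e+6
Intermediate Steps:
N = 6647/3 (N = -(-21505 + 14858)/3 = -⅓*(-6647) = 6647/3 ≈ 2215.7)
n(V) = 4 - 4*V (n(V) = (-1 + V)*(-4) = 4 - 4*V)
D = 3/6647 (D = 1/(6647/3) = 3/6647 ≈ 0.00045133)
(((-49 + 48) + n(-3))² + D)*(3157 - 34985) = (((-49 + 48) + (4 - 4*(-3)))² + 3/6647)*(3157 - 34985) = ((-1 + (4 + 12))² + 3/6647)*(-31828) = ((-1 + 16)² + 3/6647)*(-31828) = (15² + 3/6647)*(-31828) = (225 + 3/6647)*(-31828) = (1495578/6647)*(-31828) = -47601256584/6647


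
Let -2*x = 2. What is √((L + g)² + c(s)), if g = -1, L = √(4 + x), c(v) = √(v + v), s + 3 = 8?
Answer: √(√10 + (1 - √3)²) ≈ 1.9231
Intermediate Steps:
s = 5 (s = -3 + 8 = 5)
x = -1 (x = -½*2 = -1)
c(v) = √2*√v (c(v) = √(2*v) = √2*√v)
L = √3 (L = √(4 - 1) = √3 ≈ 1.7320)
√((L + g)² + c(s)) = √((√3 - 1)² + √2*√5) = √((-1 + √3)² + √10) = √(√10 + (-1 + √3)²)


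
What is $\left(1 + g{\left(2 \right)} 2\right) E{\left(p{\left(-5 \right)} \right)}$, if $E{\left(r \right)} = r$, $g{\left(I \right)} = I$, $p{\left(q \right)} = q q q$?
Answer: $-625$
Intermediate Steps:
$p{\left(q \right)} = q^{3}$ ($p{\left(q \right)} = q^{2} q = q^{3}$)
$\left(1 + g{\left(2 \right)} 2\right) E{\left(p{\left(-5 \right)} \right)} = \left(1 + 2 \cdot 2\right) \left(-5\right)^{3} = \left(1 + 4\right) \left(-125\right) = 5 \left(-125\right) = -625$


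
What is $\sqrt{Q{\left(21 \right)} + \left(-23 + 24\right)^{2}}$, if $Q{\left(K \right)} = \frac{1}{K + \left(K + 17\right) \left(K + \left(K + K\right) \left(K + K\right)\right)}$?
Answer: $\frac{2 \sqrt{127884057}}{22617} \approx 1.0$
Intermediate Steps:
$Q{\left(K \right)} = \frac{1}{K + \left(17 + K\right) \left(K + 4 K^{2}\right)}$ ($Q{\left(K \right)} = \frac{1}{K + \left(17 + K\right) \left(K + 2 K 2 K\right)} = \frac{1}{K + \left(17 + K\right) \left(K + 4 K^{2}\right)}$)
$\sqrt{Q{\left(21 \right)} + \left(-23 + 24\right)^{2}} = \sqrt{\frac{1}{21 \left(18 + 4 \cdot 21^{2} + 69 \cdot 21\right)} + \left(-23 + 24\right)^{2}} = \sqrt{\frac{1}{21 \left(18 + 4 \cdot 441 + 1449\right)} + 1^{2}} = \sqrt{\frac{1}{21 \left(18 + 1764 + 1449\right)} + 1} = \sqrt{\frac{1}{21 \cdot 3231} + 1} = \sqrt{\frac{1}{21} \cdot \frac{1}{3231} + 1} = \sqrt{\frac{1}{67851} + 1} = \sqrt{\frac{67852}{67851}} = \frac{2 \sqrt{127884057}}{22617}$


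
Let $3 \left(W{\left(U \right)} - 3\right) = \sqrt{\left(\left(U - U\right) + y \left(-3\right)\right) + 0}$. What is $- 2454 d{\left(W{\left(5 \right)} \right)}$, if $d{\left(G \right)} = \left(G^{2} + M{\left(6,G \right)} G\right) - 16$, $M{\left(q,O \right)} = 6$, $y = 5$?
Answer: $-22904 - 9816 i \sqrt{15} \approx -22904.0 - 38017.0 i$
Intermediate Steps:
$W{\left(U \right)} = 3 + \frac{i \sqrt{15}}{3}$ ($W{\left(U \right)} = 3 + \frac{\sqrt{\left(\left(U - U\right) + 5 \left(-3\right)\right) + 0}}{3} = 3 + \frac{\sqrt{\left(0 - 15\right) + 0}}{3} = 3 + \frac{\sqrt{-15 + 0}}{3} = 3 + \frac{\sqrt{-15}}{3} = 3 + \frac{i \sqrt{15}}{3}$)
$d{\left(G \right)} = -16 + G^{2} + 6 G$ ($d{\left(G \right)} = \left(G^{2} + 6 G\right) - 16 = -16 + G^{2} + 6 G$)
$- 2454 d{\left(W{\left(5 \right)} \right)} = - 2454 \left(-16 + \left(3 + \frac{i \sqrt{15}}{3}\right)^{2} + 6 \left(3 + \frac{i \sqrt{15}}{3}\right)\right) = - 2454 \left(-16 + \left(3 + \frac{i \sqrt{15}}{3}\right)^{2} + \left(18 + 2 i \sqrt{15}\right)\right) = - 2454 \left(2 + \left(3 + \frac{i \sqrt{15}}{3}\right)^{2} + 2 i \sqrt{15}\right) = -4908 - 2454 \left(3 + \frac{i \sqrt{15}}{3}\right)^{2} - 4908 i \sqrt{15}$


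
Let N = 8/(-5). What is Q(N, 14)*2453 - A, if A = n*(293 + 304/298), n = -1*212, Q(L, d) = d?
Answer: 14404466/149 ≈ 96674.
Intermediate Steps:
N = -8/5 (N = 8*(-1/5) = -8/5 ≈ -1.6000)
n = -212
A = -9287508/149 (A = -212*(293 + 304/298) = -212*(293 + 304*(1/298)) = -212*(293 + 152/149) = -212*43809/149 = -9287508/149 ≈ -62332.)
Q(N, 14)*2453 - A = 14*2453 - 1*(-9287508/149) = 34342 + 9287508/149 = 14404466/149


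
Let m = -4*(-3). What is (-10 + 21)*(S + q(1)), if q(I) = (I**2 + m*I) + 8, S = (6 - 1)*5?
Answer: 506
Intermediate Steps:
m = 12
S = 25 (S = 5*5 = 25)
q(I) = 8 + I**2 + 12*I (q(I) = (I**2 + 12*I) + 8 = 8 + I**2 + 12*I)
(-10 + 21)*(S + q(1)) = (-10 + 21)*(25 + (8 + 1**2 + 12*1)) = 11*(25 + (8 + 1 + 12)) = 11*(25 + 21) = 11*46 = 506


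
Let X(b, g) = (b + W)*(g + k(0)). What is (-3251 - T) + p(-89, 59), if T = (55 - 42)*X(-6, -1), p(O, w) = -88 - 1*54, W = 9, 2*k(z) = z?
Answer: -3354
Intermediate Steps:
k(z) = z/2
X(b, g) = g*(9 + b) (X(b, g) = (b + 9)*(g + (½)*0) = (9 + b)*(g + 0) = (9 + b)*g = g*(9 + b))
p(O, w) = -142 (p(O, w) = -88 - 54 = -142)
T = -39 (T = (55 - 42)*(-(9 - 6)) = 13*(-1*3) = 13*(-3) = -39)
(-3251 - T) + p(-89, 59) = (-3251 - 1*(-39)) - 142 = (-3251 + 39) - 142 = -3212 - 142 = -3354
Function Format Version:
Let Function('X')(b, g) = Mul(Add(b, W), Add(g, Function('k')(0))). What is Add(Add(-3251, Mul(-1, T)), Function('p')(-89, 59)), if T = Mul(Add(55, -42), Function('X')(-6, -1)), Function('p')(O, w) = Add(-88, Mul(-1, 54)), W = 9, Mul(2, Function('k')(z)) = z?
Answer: -3354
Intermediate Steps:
Function('k')(z) = Mul(Rational(1, 2), z)
Function('X')(b, g) = Mul(g, Add(9, b)) (Function('X')(b, g) = Mul(Add(b, 9), Add(g, Mul(Rational(1, 2), 0))) = Mul(Add(9, b), Add(g, 0)) = Mul(Add(9, b), g) = Mul(g, Add(9, b)))
Function('p')(O, w) = -142 (Function('p')(O, w) = Add(-88, -54) = -142)
T = -39 (T = Mul(Add(55, -42), Mul(-1, Add(9, -6))) = Mul(13, Mul(-1, 3)) = Mul(13, -3) = -39)
Add(Add(-3251, Mul(-1, T)), Function('p')(-89, 59)) = Add(Add(-3251, Mul(-1, -39)), -142) = Add(Add(-3251, 39), -142) = Add(-3212, -142) = -3354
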